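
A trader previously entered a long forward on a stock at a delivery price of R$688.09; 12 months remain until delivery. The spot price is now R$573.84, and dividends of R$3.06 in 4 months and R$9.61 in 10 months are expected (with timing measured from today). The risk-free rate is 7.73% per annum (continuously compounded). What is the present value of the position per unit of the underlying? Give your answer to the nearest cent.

PV(remaining dividends) I = 3.06·e^(−0.0773·4/12) + 9.61·e^(−0.0773·10/12) = 11.9926
Current forward F = (S − I)·e^(rT) = (573.84 − 11.9926)·e^(0.0773·12/12) = 561.8474 × 1.080366 = 607.0008
Value (long) = (F − K)·e^(−rT) = (607.0008 − 688.09) × 0.925612 = -75.0571
Value = -R$75.06

-R$75.06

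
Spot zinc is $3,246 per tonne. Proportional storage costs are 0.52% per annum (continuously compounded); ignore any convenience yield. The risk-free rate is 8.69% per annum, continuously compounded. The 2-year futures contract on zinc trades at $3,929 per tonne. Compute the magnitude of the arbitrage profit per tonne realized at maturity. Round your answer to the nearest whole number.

$26 per tonne

Fair futures: F* = S·e^(carry·T), with carry = (r + u) = 0.0869 + 0.0052 = 0.0921
F* = 3246 · e^(0.0921 × 2) = 3246 · e^0.184200 = 3246 × 1.202256 = $3902.5230
Market $3929 > fair $3902.5230: forward overpriced → cash-and-carry (buy spot, short the forward).
At maturity, profit = |F_mkt − F*| = |3929 − 3902.5230| = $26 per tonne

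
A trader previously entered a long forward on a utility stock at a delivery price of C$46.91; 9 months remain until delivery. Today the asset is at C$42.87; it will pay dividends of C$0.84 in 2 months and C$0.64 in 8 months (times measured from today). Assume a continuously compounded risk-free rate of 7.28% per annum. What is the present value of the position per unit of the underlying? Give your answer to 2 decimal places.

-C$2.99

PV(remaining dividends) I = 0.84·e^(−0.0728·2/12) + 0.64·e^(−0.0728·8/12) = 1.4395
Current forward F = (S − I)·e^(rT) = (42.87 − 1.4395)·e^(0.0728·9/12) = 41.4305 × 1.056118 = 43.7555
Value (long) = (F − K)·e^(−rT) = (43.7555 − 46.91) × 0.946864 = -2.9869
Value = -C$2.99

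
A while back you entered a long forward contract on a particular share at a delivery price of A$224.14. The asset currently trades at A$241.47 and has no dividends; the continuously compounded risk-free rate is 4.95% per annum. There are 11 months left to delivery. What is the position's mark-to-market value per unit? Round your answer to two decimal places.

Current fair forward for the remaining 11 months: F = S·e^(r·T), r = 0.0495
F = 241.47 · e^(0.0495 × 11/12) = 241.47 × 1.046420 = 252.6790
Value of long forward = (F − K)·e^(−rT) = (252.6790 − 224.14) · e^(−0.0495·11/12)
= 28.5390 × 0.955639 = 27.27

A$27.27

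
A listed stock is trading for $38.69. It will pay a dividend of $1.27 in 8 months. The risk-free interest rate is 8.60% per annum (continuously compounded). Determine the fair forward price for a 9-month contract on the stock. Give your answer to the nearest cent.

PV(dividends) I = 1.27·e^(−0.0860·8/12)
I = 1.1992
F = (S − I)·e^(rT) = (38.69 − 1.1992) · e^(0.0860·9/12)
= 37.4908 · e^0.064500 = 37.4908 × 1.066626 = $39.99

$39.99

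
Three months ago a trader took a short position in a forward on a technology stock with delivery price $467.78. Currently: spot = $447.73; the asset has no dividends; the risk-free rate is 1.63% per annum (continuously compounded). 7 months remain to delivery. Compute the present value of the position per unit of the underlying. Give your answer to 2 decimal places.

Current fair forward for the remaining 7 months: F = S·e^(r·T), r = 0.0163
F = 447.73 · e^(0.0163 × 7/12) = 447.73 × 1.009554 = 452.0076
Value of long forward = (F − K)·e^(−rT) = (452.0076 − 467.78) · e^(−0.0163·7/12)
= -15.7724 × 0.990537 = -15.62
Short position value = −(long value) = $15.62

$15.62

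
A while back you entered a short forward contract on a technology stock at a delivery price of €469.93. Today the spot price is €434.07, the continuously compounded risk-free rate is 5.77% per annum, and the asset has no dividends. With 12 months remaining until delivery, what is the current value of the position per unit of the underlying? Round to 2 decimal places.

€9.51

Current fair forward for the remaining 12 months: F = S·e^(r·T), r = 0.0577
F = 434.07 · e^(0.0577 × 12/12) = 434.07 × 1.059397 = 459.8525
Value of long forward = (F − K)·e^(−rT) = (459.8525 − 469.93) · e^(−0.0577·12/12)
= -10.0775 × 0.943933 = -9.51
Short position value = −(long value) = €9.51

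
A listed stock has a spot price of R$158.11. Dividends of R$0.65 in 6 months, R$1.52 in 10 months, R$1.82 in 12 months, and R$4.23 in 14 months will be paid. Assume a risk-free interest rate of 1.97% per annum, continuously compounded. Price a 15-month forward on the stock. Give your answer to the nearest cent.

R$153.79

PV(dividends) I = 0.65·e^(−0.0197·6/12) + 1.52·e^(−0.0197·10/12) + 1.82·e^(−0.0197·12/12) + 4.23·e^(−0.0197·14/12)
I = 0.6436 + 1.4953 + 1.7845 + 4.1339 = 8.0573
F = (S − I)·e^(rT) = (158.11 − 8.0573) · e^(0.0197·15/12)
= 150.0527 · e^0.024625 = 150.0527 × 1.024931 = R$153.79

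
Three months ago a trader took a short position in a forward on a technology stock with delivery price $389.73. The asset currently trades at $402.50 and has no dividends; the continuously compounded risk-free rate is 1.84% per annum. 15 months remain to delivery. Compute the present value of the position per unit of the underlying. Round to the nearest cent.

Current fair forward for the remaining 15 months: F = S·e^(r·T), r = 0.0184
F = 402.50 · e^(0.0184 × 15/12) = 402.50 × 1.023267 = 411.8650
Value of long forward = (F − K)·e^(−rT) = (411.8650 − 389.73) · e^(−0.0184·15/12)
= 22.1350 × 0.977262 = 21.63
Short position value = −(long value) = -$21.63

-$21.63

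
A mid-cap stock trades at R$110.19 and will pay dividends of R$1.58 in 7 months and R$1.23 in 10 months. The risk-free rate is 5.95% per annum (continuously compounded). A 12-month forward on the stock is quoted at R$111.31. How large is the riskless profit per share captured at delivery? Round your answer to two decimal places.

R$2.77 per share

PV(dividends) I = 1.58·e^(−0.0595·7/12) + 1.23·e^(−0.0595·10/12) = 2.6966
Fair forward F* = (S − I)·e^(rT) = (110.19 − 2.6966)·e^0.059500 = 107.4934 × 1.061306 = 114.0834
Market R$111.31 < fair 114.0834: forward underpriced → reverse cash-and-carry (short the stock, invest proceeds at r, pay the dividends, go long the forward).
Profit at T = |F_mkt − F*| = |111.31 − 114.0834| = R$2.77 per share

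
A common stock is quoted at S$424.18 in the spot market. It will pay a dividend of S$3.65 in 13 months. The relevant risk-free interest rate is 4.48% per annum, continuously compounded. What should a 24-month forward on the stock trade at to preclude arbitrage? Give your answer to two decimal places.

S$460.14

PV(dividends) I = 3.65·e^(−0.0448·13/12)
I = 3.4771
F = (S − I)·e^(rT) = (424.18 − 3.4771) · e^(0.0448·24/12)
= 420.7029 · e^0.089600 = 420.7029 × 1.093737 = S$460.14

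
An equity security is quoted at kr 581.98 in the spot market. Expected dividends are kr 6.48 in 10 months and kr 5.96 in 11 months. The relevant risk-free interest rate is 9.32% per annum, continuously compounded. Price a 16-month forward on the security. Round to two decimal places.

PV(dividends) I = 6.48·e^(−0.0932·10/12) + 5.96·e^(−0.0932·11/12)
I = 5.9958 + 5.4720 = 11.4678
F = (S − I)·e^(rT) = (581.98 − 11.4678) · e^(0.0932·16/12)
= 570.5122 · e^0.124267 = 570.5122 × 1.132318 = kr 646.00

kr 646.00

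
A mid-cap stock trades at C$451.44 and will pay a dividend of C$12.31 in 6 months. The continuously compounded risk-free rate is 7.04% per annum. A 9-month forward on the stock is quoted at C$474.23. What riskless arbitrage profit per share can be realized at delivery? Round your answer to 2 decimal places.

PV(dividends) I = 12.31·e^(−0.0704·6/12) = 11.8842
Fair forward F* = (S − I)·e^(rT) = (451.44 − 11.8842)·e^0.052800 = 439.5558 × 1.054219 = 463.3881
Market C$474.23 > fair 463.3881: forward overpriced → cash-and-carry (borrow at r, buy the stock and collect the dividends, short the forward).
Profit at T = |F_mkt − F*| = |474.23 − 463.3881| = C$10.84 per share

C$10.84 per share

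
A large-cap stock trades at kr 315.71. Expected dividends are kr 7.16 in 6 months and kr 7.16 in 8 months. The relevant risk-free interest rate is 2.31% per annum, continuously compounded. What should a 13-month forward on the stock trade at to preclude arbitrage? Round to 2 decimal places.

PV(dividends) I = 7.16·e^(−0.0231·6/12) + 7.16·e^(−0.0231·8/12)
I = 7.0778 + 7.0506 = 14.1284
F = (S − I)·e^(rT) = (315.71 − 14.1284) · e^(0.0231·13/12)
= 301.5816 · e^0.025025 = 301.5816 × 1.025341 = kr 309.22

kr 309.22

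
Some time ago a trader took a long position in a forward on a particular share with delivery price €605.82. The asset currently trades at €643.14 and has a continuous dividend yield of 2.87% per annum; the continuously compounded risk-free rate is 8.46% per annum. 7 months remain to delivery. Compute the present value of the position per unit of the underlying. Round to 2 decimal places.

€55.81

Current fair forward for the remaining 7 months: F = S·e^((r − q)·T), (r − q) = 0.0846 − 0.0287 = 0.0559
F = 643.14 · e^(0.0559 × 7/12) = 643.14 × 1.033146 = 664.4575
Value of long forward = (F − K)·e^(−rT) = (664.4575 − 605.82) · e^(−0.0846·7/12)
= 58.6375 × 0.951848 = 55.81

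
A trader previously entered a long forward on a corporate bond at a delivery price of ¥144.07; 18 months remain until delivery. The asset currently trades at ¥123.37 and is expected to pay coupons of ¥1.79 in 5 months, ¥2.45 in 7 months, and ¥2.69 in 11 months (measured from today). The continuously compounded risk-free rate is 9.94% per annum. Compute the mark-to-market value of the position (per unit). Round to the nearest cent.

-¥7.23

PV(remaining coupons) I = 1.79·e^(−0.0994·5/12) + 2.45·e^(−0.0994·7/12) + 2.69·e^(−0.0994·11/12) = 6.4851
Current forward F = (S − I)·e^(rT) = (123.37 − 6.4851)·e^(0.0994·18/12) = 116.8849 × 1.160789 = 135.6787
Value (long) = (F − K)·e^(−rT) = (135.6787 − 144.07) × 0.861483 = -7.2290
Value = -¥7.23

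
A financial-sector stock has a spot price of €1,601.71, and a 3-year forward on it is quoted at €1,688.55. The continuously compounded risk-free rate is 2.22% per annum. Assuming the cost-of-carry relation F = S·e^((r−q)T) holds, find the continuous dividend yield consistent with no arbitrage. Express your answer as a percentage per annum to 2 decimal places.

0.46%

From F = S·e^((r−q)T): (r − q) = ln(F/S)/T
ln(1688.55/1601.71) = ln(1.054217) = 0.052798
(r − q) = 0.052798 / (3) = 0.017599
q = r − ln(F/S)/T = 0.0222 − 0.017599 = 0.004601
q = 0.46%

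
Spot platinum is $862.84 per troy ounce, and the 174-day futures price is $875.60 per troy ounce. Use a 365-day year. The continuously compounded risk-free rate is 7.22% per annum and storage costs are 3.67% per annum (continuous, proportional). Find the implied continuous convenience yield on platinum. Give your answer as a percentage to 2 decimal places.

F = S·e^((r+u−y)T) ⇒ (r+u−y) = ln(F/S)/T
ln(875.60/862.84) = 0.014680; /T ⇒ 0.030794
y = r + u − ln(F/S)/T = 0.0722 + 0.0367 − 0.030794 = 0.078106
y = 7.81%

7.81%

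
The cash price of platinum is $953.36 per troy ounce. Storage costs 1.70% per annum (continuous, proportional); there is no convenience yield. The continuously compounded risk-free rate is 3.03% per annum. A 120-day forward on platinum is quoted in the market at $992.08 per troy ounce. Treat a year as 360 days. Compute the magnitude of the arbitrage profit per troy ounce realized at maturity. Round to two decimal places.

$23.57 per troy ounce

Fair forward: F* = S·e^(carry·T), with carry = (r + u) = 0.0303 + 0.0170 = 0.0473
F* = 953.36 · e^(0.0473 × 120/360) = 953.36 · e^0.015767 = 953.36 × 1.015892 = $968.5108
Market $992.08 > fair $968.5108: forward overpriced → cash-and-carry (buy spot, short the forward).
At maturity, profit = |F_mkt − F*| = |992.08 − 968.5108| = $23.57 per troy ounce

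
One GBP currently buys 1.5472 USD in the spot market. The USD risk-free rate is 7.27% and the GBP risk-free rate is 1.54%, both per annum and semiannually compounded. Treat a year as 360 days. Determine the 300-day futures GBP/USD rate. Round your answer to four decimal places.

By covered interest parity, F = S · (1+r_USD/2)^(2T) / (1+r_GBP/2)^(2T)
= 1.5472 × 1.061314 / 1.012866 = 1.5472 × 1.047833
F = 1.6212 USD per GBP

1.6212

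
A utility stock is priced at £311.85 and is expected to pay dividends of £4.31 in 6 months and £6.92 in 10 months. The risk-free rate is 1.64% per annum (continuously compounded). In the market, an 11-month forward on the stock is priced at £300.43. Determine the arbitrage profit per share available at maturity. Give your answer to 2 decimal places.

£4.87 per share

PV(dividends) I = 4.31·e^(−0.0164·6/12) + 6.92·e^(−0.0164·10/12) = 11.1009
Fair forward F* = (S − I)·e^(rT) = (311.85 − 11.1009)·e^0.015033 = 300.7491 × 1.015147 = 305.3045
Market £300.43 < fair 305.3045: forward underpriced → reverse cash-and-carry (short the stock, invest proceeds at r, pay the dividends, go long the forward).
Profit at T = |F_mkt − F*| = |300.43 − 305.3045| = £4.87 per share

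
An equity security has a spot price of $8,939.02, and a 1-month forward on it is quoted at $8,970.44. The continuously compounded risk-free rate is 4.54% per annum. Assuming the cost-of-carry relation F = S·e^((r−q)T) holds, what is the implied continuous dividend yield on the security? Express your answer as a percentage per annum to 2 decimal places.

From F = S·e^((r−q)T): (r − q) = ln(F/S)/T
ln(8970.44/8939.02) = ln(1.003515) = 0.003509
(r − q) = 0.003509 / (1/12) = 0.042108
q = r − ln(F/S)/T = 0.0454 − 0.042108 = 0.003292
q = 0.33%

0.33%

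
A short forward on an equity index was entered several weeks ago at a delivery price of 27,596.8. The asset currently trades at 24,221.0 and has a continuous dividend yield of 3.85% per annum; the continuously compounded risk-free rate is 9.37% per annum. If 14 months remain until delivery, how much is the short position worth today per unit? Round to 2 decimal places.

1581.91

Current fair forward for the remaining 14 months: F = S·e^((r − q)·T), (r − q) = 0.0937 − 0.0385 = 0.0552
F = 24221.0 · e^(0.0552 × 14/12) = 24221.0 × 1.06651892 = 25832.1548
Value of long forward = (F − K)·e^(−rT) = (25832.1548 − 27596.8) · e^(−0.0937·14/12)
= -1764.6452 × 0.89644650 = -1581.91
Short position value = −(long value) = 1581.91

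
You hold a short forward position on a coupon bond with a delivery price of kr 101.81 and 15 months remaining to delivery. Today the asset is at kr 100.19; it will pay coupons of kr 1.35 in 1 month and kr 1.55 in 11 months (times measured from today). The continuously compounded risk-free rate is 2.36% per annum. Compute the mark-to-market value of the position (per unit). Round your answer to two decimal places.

PV(remaining coupons) I = 1.35·e^(−0.0236·1/12) + 1.55·e^(−0.0236·11/12) = 2.8642
Current forward F = (S − I)·e^(rT) = (100.19 − 2.8642)·e^(0.0236·15/12) = 97.3258 × 1.029939 = 100.2396
Value (long) = (F − K)·e^(−rT) = (100.2396 − 101.81) × 0.970931 = -1.5248
Short position value = −(long value) = kr 1.52

kr 1.52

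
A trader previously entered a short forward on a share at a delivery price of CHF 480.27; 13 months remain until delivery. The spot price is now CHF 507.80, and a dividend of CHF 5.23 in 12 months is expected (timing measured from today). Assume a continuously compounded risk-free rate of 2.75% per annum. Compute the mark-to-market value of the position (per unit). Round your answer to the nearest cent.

-CHF 36.54

PV(remaining dividends) I = 5.23·e^(−0.0275·12/12) = 5.0881
Current forward F = (S − I)·e^(rT) = (507.80 − 5.0881)·e^(0.0275·13/12) = 502.7119 × 1.030240 = 517.9139
Value (long) = (F − K)·e^(−rT) = (517.9139 − 480.27) × 0.970648 = 36.5390
Short position value = −(long value) = -CHF 36.54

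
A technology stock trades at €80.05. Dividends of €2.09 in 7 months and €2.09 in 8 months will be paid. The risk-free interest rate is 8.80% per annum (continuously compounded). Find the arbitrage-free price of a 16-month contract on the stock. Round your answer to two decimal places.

€85.57

PV(dividends) I = 2.09·e^(−0.0880·7/12) + 2.09·e^(−0.0880·8/12)
I = 1.9854 + 1.9709 = 3.9563
F = (S − I)·e^(rT) = (80.05 − 3.9563) · e^(0.0880·16/12)
= 76.0937 · e^0.117333 = 76.0937 × 1.124494 = €85.57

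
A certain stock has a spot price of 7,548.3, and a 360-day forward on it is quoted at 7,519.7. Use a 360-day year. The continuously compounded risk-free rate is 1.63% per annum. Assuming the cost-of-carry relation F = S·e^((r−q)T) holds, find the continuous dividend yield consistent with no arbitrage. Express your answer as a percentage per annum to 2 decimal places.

From F = S·e^((r−q)T): (r − q) = ln(F/S)/T
ln(7519.7/7548.3) = ln(0.996211) = -0.003796
(r − q) = -0.003796 / (360/360) = -0.003796
q = r − ln(F/S)/T = 0.0163 + 0.003796 = 0.020096
q = 2.01%

2.01%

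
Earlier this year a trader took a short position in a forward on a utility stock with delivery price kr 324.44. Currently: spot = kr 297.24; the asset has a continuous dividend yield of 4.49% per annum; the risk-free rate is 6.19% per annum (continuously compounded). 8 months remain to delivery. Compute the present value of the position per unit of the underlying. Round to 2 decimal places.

Current fair forward for the remaining 8 months: F = S·e^((r − q)·T), (r − q) = 0.0619 − 0.0449 = 0.0170
F = 297.24 · e^(0.0170 × 8/12) = 297.24 × 1.011398 = 300.6279
Value of long forward = (F − K)·e^(−rT) = (300.6279 − 324.44) · e^(−0.0619·8/12)
= -23.8121 × 0.959573 = -22.85
Short position value = −(long value) = kr 22.85

kr 22.85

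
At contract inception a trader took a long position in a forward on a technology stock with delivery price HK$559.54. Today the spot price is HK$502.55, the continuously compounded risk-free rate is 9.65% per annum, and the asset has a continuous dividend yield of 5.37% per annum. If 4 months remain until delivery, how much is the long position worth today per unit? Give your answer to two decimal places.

-HK$48.19

Current fair forward for the remaining 4 months: F = S·e^((r − q)·T), (r − q) = 0.0965 − 0.0537 = 0.0428
F = 502.55 · e^(0.0428 × 4/12) = 502.55 × 1.014369 = 509.7711
Value of long forward = (F − K)·e^(−rT) = (509.7711 − 559.54) · e^(−0.0965·4/12)
= -49.7689 × 0.968345 = -48.19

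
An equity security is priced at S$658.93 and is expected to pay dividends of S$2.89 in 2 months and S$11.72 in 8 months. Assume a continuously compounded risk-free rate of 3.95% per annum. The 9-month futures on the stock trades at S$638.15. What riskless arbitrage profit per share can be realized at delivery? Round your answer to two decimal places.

S$25.88 per share

PV(dividends) I = 2.89·e^(−0.0395·2/12) + 11.72·e^(−0.0395·8/12) = 14.2864
Fair futures F* = (S − I)·e^(rT) = (658.93 − 14.2864)·e^0.029625 = 644.6436 × 1.030068 = 664.0267
Market S$638.15 < fair 664.0267: forward underpriced → reverse cash-and-carry (short the stock, invest proceeds at r, pay the dividends, go long the forward).
Profit at T = |F_mkt − F*| = |638.15 − 664.0267| = S$25.88 per share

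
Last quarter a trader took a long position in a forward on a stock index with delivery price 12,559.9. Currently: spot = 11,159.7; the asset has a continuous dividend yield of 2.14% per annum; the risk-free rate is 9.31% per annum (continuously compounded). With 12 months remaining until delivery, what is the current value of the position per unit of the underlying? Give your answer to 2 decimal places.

Current fair forward for the remaining 12 months: F = S·e^((r − q)·T), (r − q) = 0.0931 − 0.0214 = 0.0717
F = 11159.7 · e^(0.0717 × 12/12) = 11159.7 × 1.07433300 = 11989.2340
Value of long forward = (F − K)·e^(−rT) = (11989.2340 − 12559.9) · e^(−0.0931·12/12)
= -570.6660 × 0.91110239 = -519.94

-519.94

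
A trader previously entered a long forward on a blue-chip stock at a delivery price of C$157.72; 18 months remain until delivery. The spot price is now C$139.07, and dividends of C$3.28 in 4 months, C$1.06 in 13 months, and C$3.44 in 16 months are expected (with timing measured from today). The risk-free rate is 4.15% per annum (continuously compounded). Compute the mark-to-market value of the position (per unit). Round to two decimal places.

PV(remaining dividends) I = 3.28·e^(−0.0415·4/12) + 1.06·e^(−0.0415·13/12) + 3.44·e^(−0.0415·16/12) = 7.5032
Current forward F = (S − I)·e^(rT) = (139.07 − 7.5032)·e^(0.0415·18/12) = 131.5668 × 1.064228 = 140.0171
Value (long) = (F − K)·e^(−rT) = (140.0171 − 157.72) × 0.939648 = -16.6345
Value = -C$16.63

-C$16.63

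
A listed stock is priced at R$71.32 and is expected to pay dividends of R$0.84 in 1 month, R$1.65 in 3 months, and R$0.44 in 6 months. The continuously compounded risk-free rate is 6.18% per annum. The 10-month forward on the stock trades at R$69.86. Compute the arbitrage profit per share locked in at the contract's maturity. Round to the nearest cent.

R$2.19 per share

PV(dividends) I = 0.84·e^(−0.0618·1/12) + 1.65·e^(−0.0618·3/12) + 0.44·e^(−0.0618·6/12) = 2.8870
Fair forward F* = (S − I)·e^(rT) = (71.32 − 2.8870)·e^0.051500 = 68.4330 × 1.052849 = 72.0496
Market R$69.86 < fair 72.0496: forward underpriced → reverse cash-and-carry (short the stock, invest proceeds at r, pay the dividends, go long the forward).
Profit at T = |F_mkt − F*| = |69.86 − 72.0496| = R$2.19 per share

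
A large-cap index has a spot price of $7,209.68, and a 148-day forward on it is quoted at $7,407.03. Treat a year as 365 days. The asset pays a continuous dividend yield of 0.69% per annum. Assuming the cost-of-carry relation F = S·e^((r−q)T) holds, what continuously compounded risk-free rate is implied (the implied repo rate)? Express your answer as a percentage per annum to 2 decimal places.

7.35%

From F = S·e^((r−q)T): (r − q) = ln(F/S)/T
ln(7407.03/7209.68) = ln(1.027373) = 0.027005
(r − q) = 0.027005 / (148/365) = 0.066600
r = ln(F/S)/T + q = 0.066600 + 0.0069 = 0.073500
r = 7.35%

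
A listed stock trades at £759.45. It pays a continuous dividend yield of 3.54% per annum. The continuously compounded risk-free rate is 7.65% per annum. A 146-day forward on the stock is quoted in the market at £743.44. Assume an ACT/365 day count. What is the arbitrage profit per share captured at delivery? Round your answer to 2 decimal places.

£28.60 per share

Fair forward: F* = S·e^(carry·T), with carry = (r − q) = 0.0765 − 0.0354 = 0.0411
F* = 759.45 · e^(0.0411 × 146/365) = 759.45 · e^0.016440 = 759.45 × 1.016576 = £772.0386
Market £743.44 < fair £772.0386: forward underpriced → reverse cash-and-carry (short spot, go long the forward).
At maturity, profit = |F_mkt − F*| = |743.44 − 772.0386| = £28.60 per share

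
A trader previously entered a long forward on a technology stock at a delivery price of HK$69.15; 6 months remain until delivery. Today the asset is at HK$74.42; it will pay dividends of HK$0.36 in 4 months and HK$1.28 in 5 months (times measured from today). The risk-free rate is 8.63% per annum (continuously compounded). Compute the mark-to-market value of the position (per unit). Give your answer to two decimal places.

HK$6.61

PV(remaining dividends) I = 0.36·e^(−0.0863·4/12) + 1.28·e^(−0.0863·5/12) = 1.5846
Current forward F = (S − I)·e^(rT) = (74.42 − 1.5846)·e^(0.0863·6/12) = 72.8354 × 1.044094 = 76.0470
Value (long) = (F − K)·e^(−rT) = (76.0470 − 69.15) × 0.957768 = 6.6057
Value = HK$6.61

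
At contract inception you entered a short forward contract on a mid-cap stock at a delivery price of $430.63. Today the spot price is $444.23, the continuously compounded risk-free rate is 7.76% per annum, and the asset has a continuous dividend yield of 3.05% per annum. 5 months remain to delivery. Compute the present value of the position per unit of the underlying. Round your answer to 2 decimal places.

Current fair forward for the remaining 5 months: F = S·e^((r − q)·T), (r − q) = 0.0776 − 0.0305 = 0.0471
F = 444.23 · e^(0.0471 × 5/12) = 444.23 × 1.019819 = 453.0342
Value of long forward = (F − K)·e^(−rT) = (453.0342 − 430.63) · e^(−0.0776·5/12)
= 22.4042 × 0.968184 = 21.69
Short position value = −(long value) = -$21.69

-$21.69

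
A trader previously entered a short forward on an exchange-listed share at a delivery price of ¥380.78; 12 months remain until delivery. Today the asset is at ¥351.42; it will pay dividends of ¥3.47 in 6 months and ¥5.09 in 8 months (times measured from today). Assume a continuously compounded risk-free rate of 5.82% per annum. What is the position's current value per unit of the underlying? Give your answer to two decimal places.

¥16.10

PV(remaining dividends) I = 3.47·e^(−0.0582·6/12) + 5.09·e^(−0.0582·8/12) = 8.2668
Current forward F = (S − I)·e^(rT) = (351.42 − 8.2668)·e^(0.0582·12/12) = 343.1532 × 1.059927 = 363.7173
Value (long) = (F − K)·e^(−rT) = (363.7173 − 380.78) × 0.943461 = -16.0980
Short position value = −(long value) = ¥16.10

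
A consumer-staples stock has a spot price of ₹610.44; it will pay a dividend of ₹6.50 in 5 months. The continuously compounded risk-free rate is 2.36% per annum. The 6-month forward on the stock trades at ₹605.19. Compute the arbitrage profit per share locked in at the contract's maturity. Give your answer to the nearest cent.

PV(dividends) I = 6.50·e^(−0.0236·5/12) = 6.4364
Fair forward F* = (S − I)·e^(rT) = (610.44 − 6.4364)·e^0.011800 = 604.0036 × 1.011870 = 611.1731
Market ₹605.19 < fair 611.1731: forward underpriced → reverse cash-and-carry (short the stock, invest proceeds at r, pay the dividends, go long the forward).
Profit at T = |F_mkt − F*| = |605.19 − 611.1731| = ₹5.98 per share

₹5.98 per share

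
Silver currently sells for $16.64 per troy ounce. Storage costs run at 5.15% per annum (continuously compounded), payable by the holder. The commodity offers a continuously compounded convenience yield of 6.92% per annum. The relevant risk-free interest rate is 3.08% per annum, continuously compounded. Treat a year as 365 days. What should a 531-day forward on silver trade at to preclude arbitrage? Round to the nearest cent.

Net carry = r + u − y = 0.0308 + 0.0515 − 0.0692 = 0.0131
F = S·e^((r+u−y)T) = 16.64 · e^(0.0131 × 531/365) = 16.64 · e^0.019058
= 16.64 × 1.019241 = $16.96 per troy ounce

$16.96 per troy ounce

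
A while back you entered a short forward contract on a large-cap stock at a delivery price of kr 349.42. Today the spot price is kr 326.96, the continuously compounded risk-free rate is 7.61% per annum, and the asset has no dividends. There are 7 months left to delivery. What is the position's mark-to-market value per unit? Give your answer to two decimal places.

Current fair forward for the remaining 7 months: F = S·e^(r·T), r = 0.0761
F = 326.96 · e^(0.0761 × 7/12) = 326.96 × 1.045392 = 341.8014
Value of long forward = (F − K)·e^(−rT) = (341.8014 − 349.42) · e^(−0.0761·7/12)
= -7.6186 × 0.956579 = -7.29
Short position value = −(long value) = kr 7.29

kr 7.29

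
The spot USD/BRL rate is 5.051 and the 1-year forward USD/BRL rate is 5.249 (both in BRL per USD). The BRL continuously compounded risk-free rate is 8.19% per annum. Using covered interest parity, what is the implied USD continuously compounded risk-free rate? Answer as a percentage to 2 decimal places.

4.34%

F = S·e^((r_BRL − r_USD)T) ⇒ r_USD = r_BRL − ln(F/S)/T
ln(5.249/5.051) = 0.038451; /(12/12) = 0.038451
r_USD = 0.0819 − 0.038451 = 0.043449
r_USD = 4.34%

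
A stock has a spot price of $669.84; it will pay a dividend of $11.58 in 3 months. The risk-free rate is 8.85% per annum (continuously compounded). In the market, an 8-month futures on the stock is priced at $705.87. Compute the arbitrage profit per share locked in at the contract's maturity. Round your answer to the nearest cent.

PV(dividends) I = 11.58·e^(−0.0885·3/12) = 11.3266
Fair futures F* = (S − I)·e^(rT) = (669.84 − 11.3266)·e^0.059000 = 658.5134 × 1.060775 = 698.5346
Market $705.87 > fair 698.5346: forward overpriced → cash-and-carry (borrow at r, buy the stock and collect the dividends, short the forward).
Profit at T = |F_mkt − F*| = |705.87 − 698.5346| = $7.34 per share

$7.34 per share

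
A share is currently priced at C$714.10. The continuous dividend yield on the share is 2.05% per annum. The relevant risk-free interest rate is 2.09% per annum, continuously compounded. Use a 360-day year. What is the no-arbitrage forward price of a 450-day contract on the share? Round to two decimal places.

C$714.46

F = S·e^((r − q)T) = 714.10 · e^((0.0209 − 0.0205) × 450/360)
= 714.10 · e^0.000500 = 714.10 × 1.000500
F = C$714.46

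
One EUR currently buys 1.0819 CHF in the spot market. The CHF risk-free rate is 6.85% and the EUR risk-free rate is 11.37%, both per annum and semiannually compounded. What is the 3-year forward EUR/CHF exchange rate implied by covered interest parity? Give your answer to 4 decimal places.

0.9503

By covered interest parity, F = S · (1+r_CHF/2)^(2T) / (1+r_EUR/2)^(2T)
= 1.0819 × 1.223920 / 1.393414 = 1.0819 × 0.878361
F = 0.9503 CHF per EUR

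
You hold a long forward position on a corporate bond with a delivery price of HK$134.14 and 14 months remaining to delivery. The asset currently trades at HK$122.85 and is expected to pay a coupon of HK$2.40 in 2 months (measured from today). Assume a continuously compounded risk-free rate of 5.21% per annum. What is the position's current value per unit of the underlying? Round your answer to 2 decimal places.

PV(remaining coupons) I = 2.40·e^(−0.0521·2/12) = 2.3793
Current forward F = (S − I)·e^(rT) = (122.85 − 2.3793)·e^(0.0521·14/12) = 120.4707 × 1.062669 = 128.0205
Value (long) = (F − K)·e^(−rT) = (128.0205 − 134.14) × 0.941027 = -5.7586
Value = -HK$5.76

-HK$5.76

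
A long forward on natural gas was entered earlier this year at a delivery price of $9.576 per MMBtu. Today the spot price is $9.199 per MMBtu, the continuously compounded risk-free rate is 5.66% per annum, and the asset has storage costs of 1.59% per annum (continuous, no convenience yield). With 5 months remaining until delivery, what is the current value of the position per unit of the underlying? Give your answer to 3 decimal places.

-$0.093 per MMBtu

Current fair forward for the remaining 5 months: F = S·e^((r + u)·T), (r + u) = 0.0566 + 0.0159 = 0.0725
F = 9.199 · e^(0.0725 × 5/12) = 9.199 × 1.030669 = 9.4811
Value of long forward = (F − K)·e^(−rT) = (9.4811 − 9.576) · e^(−0.0566·5/12)
= -0.0949 × 0.976693 = -0.093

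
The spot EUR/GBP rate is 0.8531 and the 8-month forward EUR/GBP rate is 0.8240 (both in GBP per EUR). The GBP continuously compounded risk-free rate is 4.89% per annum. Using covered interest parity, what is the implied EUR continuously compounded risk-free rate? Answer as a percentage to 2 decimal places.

F = S·e^((r_GBP − r_EUR)T) ⇒ r_EUR = r_GBP − ln(F/S)/T
ln(0.8240/0.8531) = -0.034706; /(8/12) = -0.052059
r_EUR = 0.0489 + 0.052059 = 0.100959
r_EUR = 10.10%

10.10%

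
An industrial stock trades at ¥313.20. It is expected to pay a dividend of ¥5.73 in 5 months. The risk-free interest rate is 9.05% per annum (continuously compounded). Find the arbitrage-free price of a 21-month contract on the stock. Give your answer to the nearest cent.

PV(dividends) I = 5.73·e^(−0.0905·5/12)
I = 5.5180
F = (S − I)·e^(rT) = (313.20 − 5.5180) · e^(0.0905·21/12)
= 307.6820 · e^0.158375 = 307.6820 × 1.171605 = ¥360.48

¥360.48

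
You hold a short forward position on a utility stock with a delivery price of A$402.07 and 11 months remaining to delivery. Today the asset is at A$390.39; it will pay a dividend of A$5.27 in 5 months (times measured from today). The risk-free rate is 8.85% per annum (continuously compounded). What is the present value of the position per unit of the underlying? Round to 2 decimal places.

PV(remaining dividends) I = 5.27·e^(−0.0885·5/12) = 5.0792
Current forward F = (S − I)·e^(rT) = (390.39 − 5.0792)·e^(0.0885·11/12) = 385.3108 × 1.084506 = 417.8719
Value (long) = (F − K)·e^(−rT) = (417.8719 − 402.07) × 0.922078 = 14.5706
Short position value = −(long value) = -A$14.57

-A$14.57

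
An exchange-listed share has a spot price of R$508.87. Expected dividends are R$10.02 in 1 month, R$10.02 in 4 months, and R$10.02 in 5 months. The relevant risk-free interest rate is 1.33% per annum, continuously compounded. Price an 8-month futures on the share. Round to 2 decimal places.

PV(dividends) I = 10.02·e^(−0.0133·1/12) + 10.02·e^(−0.0133·4/12) + 10.02·e^(−0.0133·5/12)
I = 10.0089 + 9.9757 + 9.9646 = 29.9492
F = (S − I)·e^(rT) = (508.87 − 29.9492) · e^(0.0133·8/12)
= 478.9208 · e^0.008867 = 478.9208 × 1.008906 = R$483.19

R$483.19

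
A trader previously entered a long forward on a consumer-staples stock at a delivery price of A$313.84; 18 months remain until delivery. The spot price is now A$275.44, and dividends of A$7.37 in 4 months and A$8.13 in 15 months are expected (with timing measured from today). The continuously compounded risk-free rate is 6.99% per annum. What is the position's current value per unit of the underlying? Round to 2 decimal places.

-A$21.81

PV(remaining dividends) I = 7.37·e^(−0.0699·4/12) + 8.13·e^(−0.0699·15/12) = 14.6501
Current forward F = (S − I)·e^(rT) = (275.44 − 14.6501)·e^(0.0699·18/12) = 260.7899 × 1.110544 = 289.6187
Value (long) = (F − K)·e^(−rT) = (289.6187 − 313.84) × 0.900460 = -21.8103
Value = -A$21.81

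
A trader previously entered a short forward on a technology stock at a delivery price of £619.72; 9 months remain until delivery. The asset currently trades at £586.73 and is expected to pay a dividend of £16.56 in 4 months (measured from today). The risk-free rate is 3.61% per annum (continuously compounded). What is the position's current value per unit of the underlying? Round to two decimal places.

£32.80

PV(remaining dividends) I = 16.56·e^(−0.0361·4/12) = 16.3619
Current forward F = (S − I)·e^(rT) = (586.73 − 16.3619)·e^(0.0361·9/12) = 570.3681 × 1.027445 = 586.0219
Value (long) = (F − K)·e^(−rT) = (586.0219 − 619.72) × 0.973288 = -32.7980
Short position value = −(long value) = £32.80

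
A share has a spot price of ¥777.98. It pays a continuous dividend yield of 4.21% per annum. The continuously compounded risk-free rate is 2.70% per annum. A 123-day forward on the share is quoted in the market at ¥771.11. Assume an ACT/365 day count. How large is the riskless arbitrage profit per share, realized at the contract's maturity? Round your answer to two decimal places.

Fair forward: F* = S·e^(carry·T), with carry = (r − q) = 0.0270 − 0.0421 = -0.0151
F* = 777.98 · e^(-0.0151 × 123/365) = 777.98 · e^-0.005088 = 777.98 × 0.994925 = ¥774.0318
Market ¥771.11 < fair ¥774.0318: forward underpriced → reverse cash-and-carry (short spot, go long the forward).
At maturity, profit = |F_mkt − F*| = |771.11 − 774.0318| = ¥2.92 per share

¥2.92 per share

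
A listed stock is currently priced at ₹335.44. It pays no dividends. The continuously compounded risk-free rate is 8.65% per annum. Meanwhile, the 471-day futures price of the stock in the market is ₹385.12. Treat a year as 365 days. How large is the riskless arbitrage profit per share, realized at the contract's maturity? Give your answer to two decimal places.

Fair futures: F* = S·e^(carry·T), with carry = r = 0.0865
F* = 335.44 · e^(0.0865 × 471/365) = 335.44 · e^0.111621 = 335.44 × 1.118089 = ₹375.0518
Market ₹385.12 > fair ₹375.0518: forward overpriced → cash-and-carry (buy spot, short the forward).
At maturity, profit = |F_mkt − F*| = |385.12 − 375.0518| = ₹10.07 per share

₹10.07 per share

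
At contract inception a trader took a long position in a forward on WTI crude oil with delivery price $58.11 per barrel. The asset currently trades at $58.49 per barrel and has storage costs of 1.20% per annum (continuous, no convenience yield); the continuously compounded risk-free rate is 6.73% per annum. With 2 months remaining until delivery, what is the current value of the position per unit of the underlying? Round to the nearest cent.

Current fair forward for the remaining 2 months: F = S·e^((r + u)·T), (r + u) = 0.0673 + 0.0120 = 0.0793
F = 58.49 · e^(0.0793 × 2/12) = 58.49 × 1.013304 = 59.2682
Value of long forward = (F − K)·e^(−rT) = (59.2682 − 58.11) · e^(−0.0673·2/12)
= 1.1582 × 0.988846 = 1.15

$1.15 per barrel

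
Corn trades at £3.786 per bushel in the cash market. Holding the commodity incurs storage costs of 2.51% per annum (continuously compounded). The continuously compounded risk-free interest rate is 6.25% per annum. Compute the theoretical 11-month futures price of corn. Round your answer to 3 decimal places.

Net carry = r + u − y = 0.0625 + 0.0251 − 0.0000 = 0.0876
F = S·e^((r+u−y)T) = 3.786 · e^(0.0876 × 11/12) = 3.786 · e^0.080300
= 3.786 × 1.083612 = £4.103 per bushel

£4.103 per bushel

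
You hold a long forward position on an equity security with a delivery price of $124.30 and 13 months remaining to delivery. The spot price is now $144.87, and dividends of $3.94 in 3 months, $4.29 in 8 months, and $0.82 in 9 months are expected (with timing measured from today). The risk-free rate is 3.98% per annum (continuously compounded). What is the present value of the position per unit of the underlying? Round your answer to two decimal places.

PV(remaining dividends) I = 3.94·e^(−0.0398·3/12) + 4.29·e^(−0.0398·8/12) + 0.82·e^(−0.0398·9/12) = 8.8745
Current forward F = (S − I)·e^(rT) = (144.87 − 8.8745)·e^(0.0398·13/12) = 135.9955 × 1.044060 = 141.9875
Value (long) = (F − K)·e^(−rT) = (141.9875 − 124.30) × 0.957800 = 16.9411
Value = $16.94

$16.94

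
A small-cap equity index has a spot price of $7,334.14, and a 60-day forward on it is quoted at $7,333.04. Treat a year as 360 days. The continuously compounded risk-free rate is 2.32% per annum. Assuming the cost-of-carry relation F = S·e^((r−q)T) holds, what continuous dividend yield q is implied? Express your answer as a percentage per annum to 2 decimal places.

2.41%

From F = S·e^((r−q)T): (r − q) = ln(F/S)/T
ln(7333.04/7334.14) = ln(0.999850) = -0.000150
(r − q) = -0.000150 / (60/360) = -0.000900
q = r − ln(F/S)/T = 0.0232 + 0.000900 = 0.024100
q = 2.41%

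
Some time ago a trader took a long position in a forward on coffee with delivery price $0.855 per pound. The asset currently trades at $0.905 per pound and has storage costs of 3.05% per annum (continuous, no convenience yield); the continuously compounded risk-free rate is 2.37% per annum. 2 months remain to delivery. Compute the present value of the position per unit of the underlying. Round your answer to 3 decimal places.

$0.058 per pound

Current fair forward for the remaining 2 months: F = S·e^((r + u)·T), (r + u) = 0.0237 + 0.0305 = 0.0542
F = 0.905 · e^(0.0542 × 2/12) = 0.905 × 1.009074 = 0.9132
Value of long forward = (F − K)·e^(−rT) = (0.9132 − 0.855) · e^(−0.0237·2/12)
= 0.0582 × 0.996058 = 0.058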